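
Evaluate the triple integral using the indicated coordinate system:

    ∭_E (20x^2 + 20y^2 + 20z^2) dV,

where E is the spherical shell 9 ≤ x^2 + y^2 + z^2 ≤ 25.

In spherical coordinates, x = ρ sin(φ) cos(θ), y = ρ sin(φ) sin(θ), z = ρ cos(φ), and dV = ρ^2 sin(φ) dρ dφ dθ.

The integrand becomes 20ρ^2, so

    ∭_E (20x^2 + 20y^2 + 20z^2) dV = ∫_{0}^{2π} ∫_{0}^{π} ∫_{3}^{5} (20ρ^2) · ρ^2 sin(φ) dρ dφ dθ.

Inner (ρ): 11528sin(φ).
Middle (φ): 23056.
Outer (θ): 46112π.

Therefore the triple integral equals 46112π.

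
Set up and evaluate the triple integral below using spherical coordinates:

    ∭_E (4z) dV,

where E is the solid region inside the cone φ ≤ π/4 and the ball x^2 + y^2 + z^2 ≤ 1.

In spherical coordinates, x = ρ sin(φ) cos(θ), y = ρ sin(φ) sin(θ), z = ρ cos(φ), and dV = ρ^2 sin(φ) dρ dφ dθ.

The integrand becomes 4ρ cos(φ), so

    ∭_E (4z) dV = ∫_{0}^{2π} ∫_{0}^{π/4} ∫_{0}^{1} (4ρ cos(φ)) · ρ^2 sin(φ) dρ dφ dθ.

Inner (ρ): sin(2φ)/2.
Middle (φ): 1/4.
Outer (θ): π/2.

Therefore the triple integral equals π/2.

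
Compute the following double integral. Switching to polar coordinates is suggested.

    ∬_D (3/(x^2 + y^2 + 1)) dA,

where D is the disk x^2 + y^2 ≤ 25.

The region D is 0 ≤ r ≤ 5, 0 ≤ θ ≤ 2π in polar coordinates, where x = r cos(θ), y = r sin(θ), and dA = r dr dθ.

Under the substitution, the integrand becomes 3/(r^2 + 1), so

    ∬_D (3/(x^2 + y^2 + 1)) dA = ∫_{0}^{2π} ∫_{0}^{5} (3/(r^2 + 1)) · r dr dθ.

Inner integral (in r): ∫_{0}^{5} (3/(r^2 + 1)) · r dr = 3log(26)/2.

Outer integral (in θ): ∫_{0}^{2π} (3log(26)/2) dθ = 3π log(26).

Therefore ∬_D (3/(x^2 + y^2 + 1)) dA = 3π log(26).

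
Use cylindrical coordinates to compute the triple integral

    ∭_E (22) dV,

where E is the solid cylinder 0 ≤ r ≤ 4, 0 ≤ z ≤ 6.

In cylindrical coordinates, x = r cos(θ), y = r sin(θ), z = z, and dV = r dr dθ dz.

The integrand becomes 22, so

    ∭_E (22) dV = ∫_{0}^{2π} ∫_{0}^{4} ∫_{0}^{6} (22) · r dz dr dθ.

Inner (z): 132r.
Middle (r from 0 to 4): 1056.
Outer (θ): 2112π.

Therefore the triple integral equals 2112π.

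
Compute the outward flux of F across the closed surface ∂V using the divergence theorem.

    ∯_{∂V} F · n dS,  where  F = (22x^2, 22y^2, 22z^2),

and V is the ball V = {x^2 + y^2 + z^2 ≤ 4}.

By the divergence theorem,

    ∯_{∂V} F · n dS = ∭_V (∇ · F) dV.

Compute the divergence:
    ∇ · F = ∂F_x/∂x + ∂F_y/∂y + ∂F_z/∂z = 44x + 44y + 44z.

In spherical coordinates, x = ρ sin(φ) cos(θ), y = ρ sin(φ) sin(θ), z = ρ cos(φ), dV = ρ^2 sin(φ) dρ dφ dθ, with 0 ≤ ρ ≤ 2, 0 ≤ φ ≤ π, 0 ≤ θ ≤ 2π.

The integrand, after substitution and multiplying by the volume element, becomes (44ρ (sqrt(2)sin(φ)sin(θ + π/4) + cos(φ))) · ρ^2 sin(φ), so

    ∭_V (∇·F) dV = ∫_0^{2π} ∫_0^{π} ∫_0^{2} (44ρ (sqrt(2)sin(φ)sin(θ + π/4) + cos(φ))) · ρ^2 sin(φ) dρ dφ dθ.

Inner (ρ from 0 to 2): 176(sqrt(2)sin(φ)sin(θ + π/4) + cos(φ))sin(φ).
Middle (φ from 0 to π): 88sqrt(2)π sin(θ + π/4).
Outer (θ from 0 to 2π): 0.

Therefore ∯_{∂V} F · n dS = 0.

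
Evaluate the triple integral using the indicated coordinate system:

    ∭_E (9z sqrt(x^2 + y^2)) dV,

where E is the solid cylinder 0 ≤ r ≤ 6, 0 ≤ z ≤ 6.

In cylindrical coordinates, x = r cos(θ), y = r sin(θ), z = z, and dV = r dr dθ dz.

The integrand becomes 9r z, so

    ∭_E (9z sqrt(x^2 + y^2)) dV = ∫_{0}^{2π} ∫_{0}^{6} ∫_{0}^{6} (9r z) · r dz dr dθ.

Inner (z): 162r^2.
Middle (r from 0 to 6): 11664.
Outer (θ): 23328π.

Therefore the triple integral equals 23328π.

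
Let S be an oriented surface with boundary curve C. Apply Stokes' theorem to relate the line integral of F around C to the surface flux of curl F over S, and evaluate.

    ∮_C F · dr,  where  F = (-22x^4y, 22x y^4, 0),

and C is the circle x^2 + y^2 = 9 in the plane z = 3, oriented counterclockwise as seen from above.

Let S be the flat disk x^2 + y^2 ≤ 9 in the plane z = 3, with upward unit normal n̂ = ẑ. By Stokes' theorem,

    ∮_C F · dr = ∬_S (∇ × F) · n̂ dS = ∬_D (curl F)_z dA,

where D is the disk x^2 + y^2 ≤ 9.

Compute the curl of F = (-22x^4y, 22x y^4, 0):
    (∇ × F)_x = ∂F_z/∂y - ∂F_y/∂z = 0,
    (∇ × F)_y = ∂F_x/∂z - ∂F_z/∂x = 0,
    (∇ × F)_z = ∂F_y/∂x - ∂F_x/∂y = 22x^4 + 22y^4.

On z = 3, (curl F)_z = 22x^4 + 22y^4.

Convert to polar (x = r cos θ, y = r sin θ, dA = r dr dθ); the integrand becomes 22r^4(sin(θ)^4 + cos(θ)^4), so

    ∬_D (curl F)_z dA = ∫_0^{2π} ∫_0^{3} (22r^4(sin(θ)^4 + cos(θ)^4)) · r dr dθ.

Inner (r from 0 to 3): 2673sin(θ)^4 + 2673cos(θ)^4.
Outer (θ from 0 to 2π): 8019π/2.

Therefore ∮_C F · dr = 8019π/2.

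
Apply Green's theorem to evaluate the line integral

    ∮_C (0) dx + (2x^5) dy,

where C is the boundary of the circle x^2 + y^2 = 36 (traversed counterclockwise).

Green's theorem converts the closed line integral into a double integral over the enclosed region D:

    ∮_C P dx + Q dy = ∬_D (∂Q/∂x - ∂P/∂y) dA.

Here P = 0, Q = 2x^5, so

    ∂Q/∂x = 10x^4,    ∂P/∂y = 0,
    ∂Q/∂x - ∂P/∂y = 10x^4.

D is the region x^2 + y^2 ≤ 36. Evaluating the double integral:

In polar coordinates (x = r cos θ, y = r sin θ, dA = r dr dθ) the integrand becomes 10r^4cos(θ)^4, so

    ∬_D (10x^4) dA = ∫_0^{2π} ∫_0^{6} (10r^4cos(θ)^4) · r dr dθ.

Inner (r from 0 to 6): 77760cos(θ)^4.
Outer (θ from 0 to 2π): 58320π.

Therefore ∮_C P dx + Q dy = 58320π.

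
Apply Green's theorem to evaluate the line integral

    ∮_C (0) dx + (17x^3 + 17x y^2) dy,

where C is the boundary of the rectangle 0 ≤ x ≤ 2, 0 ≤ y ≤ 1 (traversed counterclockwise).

Green's theorem converts the closed line integral into a double integral over the enclosed region D:

    ∮_C P dx + Q dy = ∬_D (∂Q/∂x - ∂P/∂y) dA.

Here P = 0, Q = 17x^3 + 17x y^2, so

    ∂Q/∂x = 51x^2 + 17y^2,    ∂P/∂y = 0,
    ∂Q/∂x - ∂P/∂y = 51x^2 + 17y^2.

D is the region 0 ≤ x ≤ 2, 0 ≤ y ≤ 1. Evaluating the double integral:

    ∬_D (51x^2 + 17y^2) dA = ∫_0^{2} ∫_0^{1} (51x^2 + 17y^2) dy dx.

Inner (y from 0 to 1): 51x^2 + 17/3.
Outer (x from 0 to 2): 442/3.

Therefore ∮_C P dx + Q dy = 442/3.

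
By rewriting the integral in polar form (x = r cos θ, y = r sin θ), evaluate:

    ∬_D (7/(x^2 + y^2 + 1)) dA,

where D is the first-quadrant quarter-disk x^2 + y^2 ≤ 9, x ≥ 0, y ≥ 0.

The region D is 0 ≤ r ≤ 3, 0 ≤ θ ≤ π/2 in polar coordinates, where x = r cos(θ), y = r sin(θ), and dA = r dr dθ.

Under the substitution, the integrand becomes 7/(r^2 + 1), so

    ∬_D (7/(x^2 + y^2 + 1)) dA = ∫_{0}^{π/2} ∫_{0}^{3} (7/(r^2 + 1)) · r dr dθ.

Inner integral (in r): ∫_{0}^{3} (7/(r^2 + 1)) · r dr = 7log(10)/2.

Outer integral (in θ): ∫_{0}^{π/2} (7log(10)/2) dθ = 7π log(10)/4.

Therefore ∬_D (7/(x^2 + y^2 + 1)) dA = 7π log(10)/4.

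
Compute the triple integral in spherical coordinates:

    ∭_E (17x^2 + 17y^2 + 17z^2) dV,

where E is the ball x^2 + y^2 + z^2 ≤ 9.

In spherical coordinates, x = ρ sin(φ) cos(θ), y = ρ sin(φ) sin(θ), z = ρ cos(φ), and dV = ρ^2 sin(φ) dρ dφ dθ.

The integrand becomes 17ρ^2, so

    ∭_E (17x^2 + 17y^2 + 17z^2) dV = ∫_{0}^{2π} ∫_{0}^{π} ∫_{0}^{3} (17ρ^2) · ρ^2 sin(φ) dρ dφ dθ.

Inner (ρ): 4131sin(φ)/5.
Middle (φ): 8262/5.
Outer (θ): 16524π/5.

Therefore the triple integral equals 16524π/5.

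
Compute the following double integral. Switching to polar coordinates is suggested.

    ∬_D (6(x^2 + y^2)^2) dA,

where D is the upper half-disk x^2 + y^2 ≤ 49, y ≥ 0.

The region D is 0 ≤ r ≤ 7, 0 ≤ θ ≤ π in polar coordinates, where x = r cos(θ), y = r sin(θ), and dA = r dr dθ.

Under the substitution, the integrand becomes 6r^4, so

    ∬_D (6(x^2 + y^2)^2) dA = ∫_{0}^{π} ∫_{0}^{7} (6r^4) · r dr dθ.

Inner integral (in r): ∫_{0}^{7} (6r^4) · r dr = 117649.

Outer integral (in θ): ∫_{0}^{π} (117649) dθ = 117649π.

Therefore ∬_D (6(x^2 + y^2)^2) dA = 117649π.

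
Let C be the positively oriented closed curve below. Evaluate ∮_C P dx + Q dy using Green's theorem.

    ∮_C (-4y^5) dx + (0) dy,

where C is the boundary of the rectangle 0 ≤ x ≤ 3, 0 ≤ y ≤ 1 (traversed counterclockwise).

Green's theorem converts the closed line integral into a double integral over the enclosed region D:

    ∮_C P dx + Q dy = ∬_D (∂Q/∂x - ∂P/∂y) dA.

Here P = -4y^5, Q = 0, so

    ∂Q/∂x = 0,    ∂P/∂y = -20y^4,
    ∂Q/∂x - ∂P/∂y = 20y^4.

D is the region 0 ≤ x ≤ 3, 0 ≤ y ≤ 1. Evaluating the double integral:

    ∬_D (20y^4) dA = ∫_0^{3} ∫_0^{1} (20y^4) dy dx.

Inner (y from 0 to 1): 4.
Outer (x from 0 to 3): 12.

Therefore ∮_C P dx + Q dy = 12.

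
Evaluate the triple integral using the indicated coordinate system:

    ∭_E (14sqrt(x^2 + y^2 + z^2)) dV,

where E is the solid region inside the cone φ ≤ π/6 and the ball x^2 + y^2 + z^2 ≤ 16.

In spherical coordinates, x = ρ sin(φ) cos(θ), y = ρ sin(φ) sin(θ), z = ρ cos(φ), and dV = ρ^2 sin(φ) dρ dφ dθ.

The integrand becomes 14ρ, so

    ∭_E (14sqrt(x^2 + y^2 + z^2)) dV = ∫_{0}^{2π} ∫_{0}^{π/6} ∫_{0}^{4} (14ρ) · ρ^2 sin(φ) dρ dφ dθ.

Inner (ρ): 896sin(φ).
Middle (φ): 896 - 448sqrt(3).
Outer (θ): 896π (2 - sqrt(3)).

Therefore the triple integral equals 896π (2 - sqrt(3)).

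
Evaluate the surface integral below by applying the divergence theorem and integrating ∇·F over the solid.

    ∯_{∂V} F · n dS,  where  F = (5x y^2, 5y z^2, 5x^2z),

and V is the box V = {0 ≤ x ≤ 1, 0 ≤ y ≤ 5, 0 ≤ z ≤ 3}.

By the divergence theorem,

    ∯_{∂V} F · n dS = ∭_V (∇ · F) dV.

Compute the divergence:
    ∇ · F = ∂F_x/∂x + ∂F_y/∂y + ∂F_z/∂z = 5y^2 + 5z^2 + 5x^2 = 5x^2 + 5y^2 + 5z^2.

V is a rectangular box, so dV = dx dy dz with 0 ≤ x ≤ 1, 0 ≤ y ≤ 5, 0 ≤ z ≤ 3.

Integrate (5x^2 + 5y^2 + 5z^2) over V as an iterated integral:

    ∭_V (∇·F) dV = ∫_0^{1} ∫_0^{5} ∫_0^{3} (5x^2 + 5y^2 + 5z^2) dz dy dx.

Inner (z from 0 to 3): 15x^2 + 15y^2 + 45.
Middle (y from 0 to 5): 75x^2 + 850.
Outer (x from 0 to 1): 875.

Therefore ∯_{∂V} F · n dS = 875.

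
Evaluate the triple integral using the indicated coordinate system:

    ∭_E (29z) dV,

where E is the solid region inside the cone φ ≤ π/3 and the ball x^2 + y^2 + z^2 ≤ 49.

In spherical coordinates, x = ρ sin(φ) cos(θ), y = ρ sin(φ) sin(θ), z = ρ cos(φ), and dV = ρ^2 sin(φ) dρ dφ dθ.

The integrand becomes 29ρ cos(φ), so

    ∭_E (29z) dV = ∫_{0}^{2π} ∫_{0}^{π/3} ∫_{0}^{7} (29ρ cos(φ)) · ρ^2 sin(φ) dρ dφ dθ.

Inner (ρ): 69629sin(2φ)/8.
Middle (φ): 208887/32.
Outer (θ): 208887π/16.

Therefore the triple integral equals 208887π/16.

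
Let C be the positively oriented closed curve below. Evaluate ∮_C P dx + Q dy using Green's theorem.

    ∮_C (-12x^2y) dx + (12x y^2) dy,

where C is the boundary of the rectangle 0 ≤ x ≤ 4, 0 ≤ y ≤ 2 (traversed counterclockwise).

Green's theorem converts the closed line integral into a double integral over the enclosed region D:

    ∮_C P dx + Q dy = ∬_D (∂Q/∂x - ∂P/∂y) dA.

Here P = -12x^2y, Q = 12x y^2, so

    ∂Q/∂x = 12y^2,    ∂P/∂y = -12x^2,
    ∂Q/∂x - ∂P/∂y = 12x^2 + 12y^2.

D is the region 0 ≤ x ≤ 4, 0 ≤ y ≤ 2. Evaluating the double integral:

    ∬_D (12x^2 + 12y^2) dA = ∫_0^{4} ∫_0^{2} (12x^2 + 12y^2) dy dx.

Inner (y from 0 to 2): 24x^2 + 32.
Outer (x from 0 to 4): 640.

Therefore ∮_C P dx + Q dy = 640.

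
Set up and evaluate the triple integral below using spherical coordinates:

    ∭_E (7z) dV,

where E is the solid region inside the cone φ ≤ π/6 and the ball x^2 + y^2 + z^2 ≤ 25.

In spherical coordinates, x = ρ sin(φ) cos(θ), y = ρ sin(φ) sin(θ), z = ρ cos(φ), and dV = ρ^2 sin(φ) dρ dφ dθ.

The integrand becomes 7ρ cos(φ), so

    ∭_E (7z) dV = ∫_{0}^{2π} ∫_{0}^{π/6} ∫_{0}^{5} (7ρ cos(φ)) · ρ^2 sin(φ) dρ dφ dθ.

Inner (ρ): 4375sin(2φ)/8.
Middle (φ): 4375/32.
Outer (θ): 4375π/16.

Therefore the triple integral equals 4375π/16.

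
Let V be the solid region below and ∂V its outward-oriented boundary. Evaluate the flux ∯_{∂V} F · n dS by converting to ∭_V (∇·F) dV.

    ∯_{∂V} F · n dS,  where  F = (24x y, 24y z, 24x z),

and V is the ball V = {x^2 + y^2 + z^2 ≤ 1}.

By the divergence theorem,

    ∯_{∂V} F · n dS = ∭_V (∇ · F) dV.

Compute the divergence:
    ∇ · F = ∂F_x/∂x + ∂F_y/∂y + ∂F_z/∂z = 24y + 24z + 24x = 24x + 24y + 24z.

In spherical coordinates, x = ρ sin(φ) cos(θ), y = ρ sin(φ) sin(θ), z = ρ cos(φ), dV = ρ^2 sin(φ) dρ dφ dθ, with 0 ≤ ρ ≤ 1, 0 ≤ φ ≤ π, 0 ≤ θ ≤ 2π.

The integrand, after substitution and multiplying by the volume element, becomes (24ρ (sqrt(2)sin(φ)sin(θ + π/4) + cos(φ))) · ρ^2 sin(φ), so

    ∭_V (∇·F) dV = ∫_0^{2π} ∫_0^{π} ∫_0^{1} (24ρ (sqrt(2)sin(φ)sin(θ + π/4) + cos(φ))) · ρ^2 sin(φ) dρ dφ dθ.

Inner (ρ from 0 to 1): 6(sqrt(2)sin(φ)sin(θ + π/4) + cos(φ))sin(φ).
Middle (φ from 0 to π): 3sqrt(2)π sin(θ + π/4).
Outer (θ from 0 to 2π): 0.

Therefore ∯_{∂V} F · n dS = 0.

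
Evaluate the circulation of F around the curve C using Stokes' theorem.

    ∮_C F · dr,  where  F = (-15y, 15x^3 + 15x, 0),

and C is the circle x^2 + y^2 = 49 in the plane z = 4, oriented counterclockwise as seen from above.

Let S be the flat disk x^2 + y^2 ≤ 49 in the plane z = 4, with upward unit normal n̂ = ẑ. By Stokes' theorem,

    ∮_C F · dr = ∬_S (∇ × F) · n̂ dS = ∬_D (curl F)_z dA,

where D is the disk x^2 + y^2 ≤ 49.

Compute the curl of F = (-15y, 15x^3 + 15x, 0):
    (∇ × F)_x = ∂F_z/∂y - ∂F_y/∂z = 0,
    (∇ × F)_y = ∂F_x/∂z - ∂F_z/∂x = 0,
    (∇ × F)_z = ∂F_y/∂x - ∂F_x/∂y = 45x^2 + 30.

On z = 4, (curl F)_z = 45x^2 + 30.

Convert to polar (x = r cos θ, y = r sin θ, dA = r dr dθ); the integrand becomes 45r^2cos(θ)^2 + 30, so

    ∬_D (curl F)_z dA = ∫_0^{2π} ∫_0^{7} (45r^2cos(θ)^2 + 30) · r dr dθ.

Inner (r from 0 to 7): 108045cos(θ)^2/4 + 735.
Outer (θ from 0 to 2π): 113925π/4.

Therefore ∮_C F · dr = 113925π/4.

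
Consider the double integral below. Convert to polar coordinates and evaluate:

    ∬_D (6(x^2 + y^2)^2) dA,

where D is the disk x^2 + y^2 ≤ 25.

The region D is 0 ≤ r ≤ 5, 0 ≤ θ ≤ 2π in polar coordinates, where x = r cos(θ), y = r sin(θ), and dA = r dr dθ.

Under the substitution, the integrand becomes 6r^4, so

    ∬_D (6(x^2 + y^2)^2) dA = ∫_{0}^{2π} ∫_{0}^{5} (6r^4) · r dr dθ.

Inner integral (in r): ∫_{0}^{5} (6r^4) · r dr = 15625.

Outer integral (in θ): ∫_{0}^{2π} (15625) dθ = 31250π.

Therefore ∬_D (6(x^2 + y^2)^2) dA = 31250π.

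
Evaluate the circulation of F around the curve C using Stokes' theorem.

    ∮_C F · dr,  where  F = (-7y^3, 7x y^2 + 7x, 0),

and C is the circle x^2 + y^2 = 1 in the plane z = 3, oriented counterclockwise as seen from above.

Let S be the flat disk x^2 + y^2 ≤ 1 in the plane z = 3, with upward unit normal n̂ = ẑ. By Stokes' theorem,

    ∮_C F · dr = ∬_S (∇ × F) · n̂ dS = ∬_D (curl F)_z dA,

where D is the disk x^2 + y^2 ≤ 1.

Compute the curl of F = (-7y^3, 7x y^2 + 7x, 0):
    (∇ × F)_x = ∂F_z/∂y - ∂F_y/∂z = 0,
    (∇ × F)_y = ∂F_x/∂z - ∂F_z/∂x = 0,
    (∇ × F)_z = ∂F_y/∂x - ∂F_x/∂y = 28y^2 + 7.

On z = 3, (curl F)_z = 28y^2 + 7.

Convert to polar (x = r cos θ, y = r sin θ, dA = r dr dθ); the integrand becomes 28r^2sin(θ)^2 + 7, so

    ∬_D (curl F)_z dA = ∫_0^{2π} ∫_0^{1} (28r^2sin(θ)^2 + 7) · r dr dθ.

Inner (r from 0 to 1): 7sin(θ)^2 + 7/2.
Outer (θ from 0 to 2π): 14π.

Therefore ∮_C F · dr = 14π.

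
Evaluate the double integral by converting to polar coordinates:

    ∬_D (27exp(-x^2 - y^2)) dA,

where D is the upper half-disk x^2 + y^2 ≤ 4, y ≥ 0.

The region D is 0 ≤ r ≤ 2, 0 ≤ θ ≤ π in polar coordinates, where x = r cos(θ), y = r sin(θ), and dA = r dr dθ.

Under the substitution, the integrand becomes 27exp(-r^2), so

    ∬_D (27exp(-x^2 - y^2)) dA = ∫_{0}^{π} ∫_{0}^{2} (27exp(-r^2)) · r dr dθ.

Inner integral (in r): ∫_{0}^{2} (27exp(-r^2)) · r dr = 27/2 - 27exp(-4)/2.

Outer integral (in θ): ∫_{0}^{π} (27/2 - 27exp(-4)/2) dθ = -27π (1 - exp(4))exp(-4)/2.

Therefore ∬_D (27exp(-x^2 - y^2)) dA = -27π (1 - exp(4))exp(-4)/2.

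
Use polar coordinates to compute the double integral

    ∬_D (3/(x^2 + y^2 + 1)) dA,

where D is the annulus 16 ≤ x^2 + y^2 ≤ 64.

The region D is 4 ≤ r ≤ 8, 0 ≤ θ ≤ 2π in polar coordinates, where x = r cos(θ), y = r sin(θ), and dA = r dr dθ.

Under the substitution, the integrand becomes 3/(r^2 + 1), so

    ∬_D (3/(x^2 + y^2 + 1)) dA = ∫_{0}^{2π} ∫_{4}^{8} (3/(r^2 + 1)) · r dr dθ.

Inner integral (in r): ∫_{4}^{8} (3/(r^2 + 1)) · r dr = log(65sqrt(1105)/289).

Outer integral (in θ): ∫_{0}^{2π} (log(65sqrt(1105)/289)) dθ = log((65sqrt(1105)/289)^(2π)).

Therefore ∬_D (3/(x^2 + y^2 + 1)) dA = log((65sqrt(1105)/289)^(2π)).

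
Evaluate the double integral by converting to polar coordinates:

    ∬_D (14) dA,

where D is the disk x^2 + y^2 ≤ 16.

The region D is 0 ≤ r ≤ 4, 0 ≤ θ ≤ 2π in polar coordinates, where x = r cos(θ), y = r sin(θ), and dA = r dr dθ.

Under the substitution, the integrand becomes 14, so

    ∬_D (14) dA = ∫_{0}^{2π} ∫_{0}^{4} (14) · r dr dθ.

Inner integral (in r): ∫_{0}^{4} (14) · r dr = 112.

Outer integral (in θ): ∫_{0}^{2π} (112) dθ = 224π.

Therefore ∬_D (14) dA = 224π.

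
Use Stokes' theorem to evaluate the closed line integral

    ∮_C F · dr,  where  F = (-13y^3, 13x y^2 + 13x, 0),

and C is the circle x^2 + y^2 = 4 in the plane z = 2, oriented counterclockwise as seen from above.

Let S be the flat disk x^2 + y^2 ≤ 4 in the plane z = 2, with upward unit normal n̂ = ẑ. By Stokes' theorem,

    ∮_C F · dr = ∬_S (∇ × F) · n̂ dS = ∬_D (curl F)_z dA,

where D is the disk x^2 + y^2 ≤ 4.

Compute the curl of F = (-13y^3, 13x y^2 + 13x, 0):
    (∇ × F)_x = ∂F_z/∂y - ∂F_y/∂z = 0,
    (∇ × F)_y = ∂F_x/∂z - ∂F_z/∂x = 0,
    (∇ × F)_z = ∂F_y/∂x - ∂F_x/∂y = 52y^2 + 13.

On z = 2, (curl F)_z = 52y^2 + 13.

Convert to polar (x = r cos θ, y = r sin θ, dA = r dr dθ); the integrand becomes 52r^2sin(θ)^2 + 13, so

    ∬_D (curl F)_z dA = ∫_0^{2π} ∫_0^{2} (52r^2sin(θ)^2 + 13) · r dr dθ.

Inner (r from 0 to 2): 208sin(θ)^2 + 26.
Outer (θ from 0 to 2π): 260π.

Therefore ∮_C F · dr = 260π.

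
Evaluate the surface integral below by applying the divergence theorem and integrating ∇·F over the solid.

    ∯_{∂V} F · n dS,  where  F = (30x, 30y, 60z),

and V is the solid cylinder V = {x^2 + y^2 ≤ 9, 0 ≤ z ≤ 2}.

By the divergence theorem,

    ∯_{∂V} F · n dS = ∭_V (∇ · F) dV.

Compute the divergence:
    ∇ · F = ∂F_x/∂x + ∂F_y/∂y + ∂F_z/∂z = 30 + 30 + 60 = 120.

In cylindrical coordinates, x = r cos(θ), y = r sin(θ), z = z, dV = r dr dθ dz, with 0 ≤ r ≤ 3, 0 ≤ θ ≤ 2π, 0 ≤ z ≤ 2.

The integrand, after substitution and multiplying by the volume element, becomes (120) · r, so

    ∭_V (∇·F) dV = ∫_0^{2π} ∫_0^{3} ∫_0^{2} (120) · r dz dr dθ.

Inner (z from 0 to 2): 240r.
Middle (r from 0 to 3): 1080.
Outer (θ from 0 to 2π): 2160π.

Therefore ∯_{∂V} F · n dS = 2160π.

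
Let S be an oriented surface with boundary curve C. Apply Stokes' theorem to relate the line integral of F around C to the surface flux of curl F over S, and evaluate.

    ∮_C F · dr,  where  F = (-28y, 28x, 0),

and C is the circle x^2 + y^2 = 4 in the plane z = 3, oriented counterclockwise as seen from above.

Let S be the flat disk x^2 + y^2 ≤ 4 in the plane z = 3, with upward unit normal n̂ = ẑ. By Stokes' theorem,

    ∮_C F · dr = ∬_S (∇ × F) · n̂ dS = ∬_D (curl F)_z dA,

where D is the disk x^2 + y^2 ≤ 4.

Compute the curl of F = (-28y, 28x, 0):
    (∇ × F)_x = ∂F_z/∂y - ∂F_y/∂z = 0,
    (∇ × F)_y = ∂F_x/∂z - ∂F_z/∂x = 0,
    (∇ × F)_z = ∂F_y/∂x - ∂F_x/∂y = 56.

On z = 3, (curl F)_z = 56.

Convert to polar (x = r cos θ, y = r sin θ, dA = r dr dθ); the integrand becomes 56, so

    ∬_D (curl F)_z dA = ∫_0^{2π} ∫_0^{2} (56) · r dr dθ.

Inner (r from 0 to 2): 112.
Outer (θ from 0 to 2π): 224π.

Therefore ∮_C F · dr = 224π.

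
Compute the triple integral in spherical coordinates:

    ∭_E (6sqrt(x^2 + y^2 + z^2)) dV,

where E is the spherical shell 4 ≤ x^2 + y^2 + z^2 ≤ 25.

In spherical coordinates, x = ρ sin(φ) cos(θ), y = ρ sin(φ) sin(θ), z = ρ cos(φ), and dV = ρ^2 sin(φ) dρ dφ dθ.

The integrand becomes 6ρ, so

    ∭_E (6sqrt(x^2 + y^2 + z^2)) dV = ∫_{0}^{2π} ∫_{0}^{π} ∫_{2}^{5} (6ρ) · ρ^2 sin(φ) dρ dφ dθ.

Inner (ρ): 1827sin(φ)/2.
Middle (φ): 1827.
Outer (θ): 3654π.

Therefore the triple integral equals 3654π.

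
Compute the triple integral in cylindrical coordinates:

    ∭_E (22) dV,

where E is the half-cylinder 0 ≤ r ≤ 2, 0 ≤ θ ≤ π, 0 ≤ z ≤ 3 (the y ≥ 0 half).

In cylindrical coordinates, x = r cos(θ), y = r sin(θ), z = z, and dV = r dr dθ dz.

The integrand becomes 22, so

    ∭_E (22) dV = ∫_{0}^{π} ∫_{0}^{2} ∫_{0}^{3} (22) · r dz dr dθ.

Inner (z): 66r.
Middle (r from 0 to 2): 132.
Outer (θ): 132π.

Therefore the triple integral equals 132π.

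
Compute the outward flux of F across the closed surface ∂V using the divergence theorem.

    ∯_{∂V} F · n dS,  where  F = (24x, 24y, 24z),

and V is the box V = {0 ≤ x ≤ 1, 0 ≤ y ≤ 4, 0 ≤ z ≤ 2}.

By the divergence theorem,

    ∯_{∂V} F · n dS = ∭_V (∇ · F) dV.

Compute the divergence:
    ∇ · F = ∂F_x/∂x + ∂F_y/∂y + ∂F_z/∂z = 24 + 24 + 24 = 72.

V is a rectangular box, so dV = dx dy dz with 0 ≤ x ≤ 1, 0 ≤ y ≤ 4, 0 ≤ z ≤ 2.

Integrate (72) over V as an iterated integral:

    ∭_V (∇·F) dV = ∫_0^{1} ∫_0^{4} ∫_0^{2} (72) dz dy dx.

Inner (z from 0 to 2): 144.
Middle (y from 0 to 4): 576.
Outer (x from 0 to 1): 576.

Therefore ∯_{∂V} F · n dS = 576.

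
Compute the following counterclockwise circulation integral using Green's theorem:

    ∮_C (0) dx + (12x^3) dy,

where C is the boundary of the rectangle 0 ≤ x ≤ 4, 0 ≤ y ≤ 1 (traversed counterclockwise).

Green's theorem converts the closed line integral into a double integral over the enclosed region D:

    ∮_C P dx + Q dy = ∬_D (∂Q/∂x - ∂P/∂y) dA.

Here P = 0, Q = 12x^3, so

    ∂Q/∂x = 36x^2,    ∂P/∂y = 0,
    ∂Q/∂x - ∂P/∂y = 36x^2.

D is the region 0 ≤ x ≤ 4, 0 ≤ y ≤ 1. Evaluating the double integral:

    ∬_D (36x^2) dA = ∫_0^{4} ∫_0^{1} (36x^2) dy dx.

Inner (y from 0 to 1): 36x^2.
Outer (x from 0 to 4): 768.

Therefore ∮_C P dx + Q dy = 768.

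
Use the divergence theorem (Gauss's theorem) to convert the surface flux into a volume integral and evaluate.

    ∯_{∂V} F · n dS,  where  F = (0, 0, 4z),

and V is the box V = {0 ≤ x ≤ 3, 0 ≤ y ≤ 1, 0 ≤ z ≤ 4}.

By the divergence theorem,

    ∯_{∂V} F · n dS = ∭_V (∇ · F) dV.

Compute the divergence:
    ∇ · F = ∂F_x/∂x + ∂F_y/∂y + ∂F_z/∂z = 0 + 0 + 4 = 4.

V is a rectangular box, so dV = dx dy dz with 0 ≤ x ≤ 3, 0 ≤ y ≤ 1, 0 ≤ z ≤ 4.

Integrate (4) over V as an iterated integral:

    ∭_V (∇·F) dV = ∫_0^{3} ∫_0^{1} ∫_0^{4} (4) dz dy dx.

Inner (z from 0 to 4): 16.
Middle (y from 0 to 1): 16.
Outer (x from 0 to 3): 48.

Therefore ∯_{∂V} F · n dS = 48.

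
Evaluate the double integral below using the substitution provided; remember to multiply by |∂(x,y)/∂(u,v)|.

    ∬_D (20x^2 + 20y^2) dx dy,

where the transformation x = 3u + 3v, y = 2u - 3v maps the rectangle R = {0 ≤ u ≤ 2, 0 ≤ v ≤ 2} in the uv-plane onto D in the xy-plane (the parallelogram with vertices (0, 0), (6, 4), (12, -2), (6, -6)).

Compute the Jacobian determinant of (x, y) with respect to (u, v):

    ∂(x,y)/∂(u,v) = | 3  3 | = (3)(-3) - (3)(2) = -15.
                   | 2  -3 |

Its absolute value is |J| = 15 (the area scaling factor).

Substituting x = 3u + 3v, y = 2u - 3v into the integrand,

    20x^2 + 20y^2 → 260u^2 + 120u v + 360v^2,

so the integral becomes

    ∬_R (260u^2 + 120u v + 360v^2) · |J| du dv = ∫_0^2 ∫_0^2 (3900u^2 + 1800u v + 5400v^2) dv du.

Inner (v): 7800u^2 + 3600u + 14400.
Outer (u): 56800.

Therefore ∬_D (20x^2 + 20y^2) dx dy = 56800.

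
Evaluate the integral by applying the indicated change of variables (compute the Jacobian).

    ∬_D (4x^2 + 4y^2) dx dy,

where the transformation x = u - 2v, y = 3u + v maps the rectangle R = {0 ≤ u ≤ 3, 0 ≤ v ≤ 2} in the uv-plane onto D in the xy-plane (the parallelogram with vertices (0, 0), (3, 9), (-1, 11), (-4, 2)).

Compute the Jacobian determinant of (x, y) with respect to (u, v):

    ∂(x,y)/∂(u,v) = | 1  -2 | = (1)(1) - (-2)(3) = 7.
                   | 3  1 |

Its absolute value is |J| = 7 (the area scaling factor).

Substituting x = u - 2v, y = 3u + v into the integrand,

    4x^2 + 4y^2 → 40u^2 + 8u v + 20v^2,

so the integral becomes

    ∬_R (40u^2 + 8u v + 20v^2) · |J| du dv = ∫_0^3 ∫_0^2 (280u^2 + 56u v + 140v^2) dv du.

Inner (v): 560u^2 + 112u + 1120/3.
Outer (u): 6664.

Therefore ∬_D (4x^2 + 4y^2) dx dy = 6664.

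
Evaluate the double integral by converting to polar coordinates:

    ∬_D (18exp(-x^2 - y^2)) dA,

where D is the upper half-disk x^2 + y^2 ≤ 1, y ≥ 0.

The region D is 0 ≤ r ≤ 1, 0 ≤ θ ≤ π in polar coordinates, where x = r cos(θ), y = r sin(θ), and dA = r dr dθ.

Under the substitution, the integrand becomes 18exp(-r^2), so

    ∬_D (18exp(-x^2 - y^2)) dA = ∫_{0}^{π} ∫_{0}^{1} (18exp(-r^2)) · r dr dθ.

Inner integral (in r): ∫_{0}^{1} (18exp(-r^2)) · r dr = 9 - 9exp(-1).

Outer integral (in θ): ∫_{0}^{π} (9 - 9exp(-1)) dθ = -9π exp(-1) + 9π.

Therefore ∬_D (18exp(-x^2 - y^2)) dA = -9π exp(-1) + 9π.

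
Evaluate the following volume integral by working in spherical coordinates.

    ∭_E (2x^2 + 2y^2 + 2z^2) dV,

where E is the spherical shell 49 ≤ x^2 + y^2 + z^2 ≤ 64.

In spherical coordinates, x = ρ sin(φ) cos(θ), y = ρ sin(φ) sin(θ), z = ρ cos(φ), and dV = ρ^2 sin(φ) dρ dφ dθ.

The integrand becomes 2ρ^2, so

    ∭_E (2x^2 + 2y^2 + 2z^2) dV = ∫_{0}^{2π} ∫_{0}^{π} ∫_{7}^{8} (2ρ^2) · ρ^2 sin(φ) dρ dφ dθ.

Inner (ρ): 31922sin(φ)/5.
Middle (φ): 63844/5.
Outer (θ): 127688π/5.

Therefore the triple integral equals 127688π/5.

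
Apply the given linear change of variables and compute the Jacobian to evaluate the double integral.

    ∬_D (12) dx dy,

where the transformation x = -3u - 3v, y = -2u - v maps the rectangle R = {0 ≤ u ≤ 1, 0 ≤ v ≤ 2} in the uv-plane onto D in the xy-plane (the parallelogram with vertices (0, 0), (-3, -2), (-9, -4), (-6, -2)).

Compute the Jacobian determinant of (x, y) with respect to (u, v):

    ∂(x,y)/∂(u,v) = | -3  -3 | = (-3)(-1) - (-3)(-2) = -3.
                   | -2  -1 |

Its absolute value is |J| = 3 (the area scaling factor).

Substituting x = -3u - 3v, y = -2u - v into the integrand,

    12 → 12,

so the integral becomes

    ∬_R (12) · |J| du dv = ∫_0^1 ∫_0^2 (36) dv du.

Inner (v): 72.
Outer (u): 72.

Therefore ∬_D (12) dx dy = 72.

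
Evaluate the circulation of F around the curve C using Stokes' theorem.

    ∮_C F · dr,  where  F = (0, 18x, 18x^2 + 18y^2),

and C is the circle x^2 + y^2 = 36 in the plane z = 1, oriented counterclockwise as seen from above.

Let S be the flat disk x^2 + y^2 ≤ 36 in the plane z = 1, with upward unit normal n̂ = ẑ. By Stokes' theorem,

    ∮_C F · dr = ∬_S (∇ × F) · n̂ dS = ∬_D (curl F)_z dA,

where D is the disk x^2 + y^2 ≤ 36.

Compute the curl of F = (0, 18x, 18x^2 + 18y^2):
    (∇ × F)_x = ∂F_z/∂y - ∂F_y/∂z = 36y,
    (∇ × F)_y = ∂F_x/∂z - ∂F_z/∂x = -36x,
    (∇ × F)_z = ∂F_y/∂x - ∂F_x/∂y = 18.

On z = 1, (curl F)_z = 18.

Convert to polar (x = r cos θ, y = r sin θ, dA = r dr dθ); the integrand becomes 18, so

    ∬_D (curl F)_z dA = ∫_0^{2π} ∫_0^{6} (18) · r dr dθ.

Inner (r from 0 to 6): 324.
Outer (θ from 0 to 2π): 648π.

Therefore ∮_C F · dr = 648π.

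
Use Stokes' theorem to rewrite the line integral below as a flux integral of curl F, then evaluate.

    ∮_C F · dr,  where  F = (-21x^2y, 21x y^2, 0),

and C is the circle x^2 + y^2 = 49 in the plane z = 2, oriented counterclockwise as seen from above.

Let S be the flat disk x^2 + y^2 ≤ 49 in the plane z = 2, with upward unit normal n̂ = ẑ. By Stokes' theorem,

    ∮_C F · dr = ∬_S (∇ × F) · n̂ dS = ∬_D (curl F)_z dA,

where D is the disk x^2 + y^2 ≤ 49.

Compute the curl of F = (-21x^2y, 21x y^2, 0):
    (∇ × F)_x = ∂F_z/∂y - ∂F_y/∂z = 0,
    (∇ × F)_y = ∂F_x/∂z - ∂F_z/∂x = 0,
    (∇ × F)_z = ∂F_y/∂x - ∂F_x/∂y = 21x^2 + 21y^2.

On z = 2, (curl F)_z = 21x^2 + 21y^2.

Convert to polar (x = r cos θ, y = r sin θ, dA = r dr dθ); the integrand becomes 21r^2, so

    ∬_D (curl F)_z dA = ∫_0^{2π} ∫_0^{7} (21r^2) · r dr dθ.

Inner (r from 0 to 7): 50421/4.
Outer (θ from 0 to 2π): 50421π/2.

Therefore ∮_C F · dr = 50421π/2.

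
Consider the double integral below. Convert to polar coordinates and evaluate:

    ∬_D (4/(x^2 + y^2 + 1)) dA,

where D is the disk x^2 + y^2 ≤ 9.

The region D is 0 ≤ r ≤ 3, 0 ≤ θ ≤ 2π in polar coordinates, where x = r cos(θ), y = r sin(θ), and dA = r dr dθ.

Under the substitution, the integrand becomes 4/(r^2 + 1), so

    ∬_D (4/(x^2 + y^2 + 1)) dA = ∫_{0}^{2π} ∫_{0}^{3} (4/(r^2 + 1)) · r dr dθ.

Inner integral (in r): ∫_{0}^{3} (4/(r^2 + 1)) · r dr = log(100).

Outer integral (in θ): ∫_{0}^{2π} (log(100)) dθ = 4π log(10).

Therefore ∬_D (4/(x^2 + y^2 + 1)) dA = 4π log(10).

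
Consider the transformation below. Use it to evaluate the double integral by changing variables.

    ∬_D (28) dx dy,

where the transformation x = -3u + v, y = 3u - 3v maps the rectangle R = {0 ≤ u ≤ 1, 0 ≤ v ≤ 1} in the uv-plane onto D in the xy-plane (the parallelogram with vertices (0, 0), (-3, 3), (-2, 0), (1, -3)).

Compute the Jacobian determinant of (x, y) with respect to (u, v):

    ∂(x,y)/∂(u,v) = | -3  1 | = (-3)(-3) - (1)(3) = 6.
                   | 3  -3 |

Its absolute value is |J| = 6 (the area scaling factor).

Substituting x = -3u + v, y = 3u - 3v into the integrand,

    28 → 28,

so the integral becomes

    ∬_R (28) · |J| du dv = ∫_0^1 ∫_0^1 (168) dv du.

Inner (v): 168.
Outer (u): 168.

Therefore ∬_D (28) dx dy = 168.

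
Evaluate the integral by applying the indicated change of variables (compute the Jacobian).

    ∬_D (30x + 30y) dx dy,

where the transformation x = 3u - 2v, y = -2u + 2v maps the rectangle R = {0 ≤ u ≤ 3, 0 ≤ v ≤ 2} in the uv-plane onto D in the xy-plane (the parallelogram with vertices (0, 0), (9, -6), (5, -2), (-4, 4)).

Compute the Jacobian determinant of (x, y) with respect to (u, v):

    ∂(x,y)/∂(u,v) = | 3  -2 | = (3)(2) - (-2)(-2) = 2.
                   | -2  2 |

Its absolute value is |J| = 2 (the area scaling factor).

Substituting x = 3u - 2v, y = -2u + 2v into the integrand,

    30x + 30y → 30u,

so the integral becomes

    ∬_R (30u) · |J| du dv = ∫_0^3 ∫_0^2 (60u) dv du.

Inner (v): 120u.
Outer (u): 540.

Therefore ∬_D (30x + 30y) dx dy = 540.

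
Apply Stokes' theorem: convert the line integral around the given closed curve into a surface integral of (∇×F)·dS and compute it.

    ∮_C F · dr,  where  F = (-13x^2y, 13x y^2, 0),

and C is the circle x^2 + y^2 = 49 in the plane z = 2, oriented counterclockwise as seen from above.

Let S be the flat disk x^2 + y^2 ≤ 49 in the plane z = 2, with upward unit normal n̂ = ẑ. By Stokes' theorem,

    ∮_C F · dr = ∬_S (∇ × F) · n̂ dS = ∬_D (curl F)_z dA,

where D is the disk x^2 + y^2 ≤ 49.

Compute the curl of F = (-13x^2y, 13x y^2, 0):
    (∇ × F)_x = ∂F_z/∂y - ∂F_y/∂z = 0,
    (∇ × F)_y = ∂F_x/∂z - ∂F_z/∂x = 0,
    (∇ × F)_z = ∂F_y/∂x - ∂F_x/∂y = 13x^2 + 13y^2.

On z = 2, (curl F)_z = 13x^2 + 13y^2.

Convert to polar (x = r cos θ, y = r sin θ, dA = r dr dθ); the integrand becomes 13r^2, so

    ∬_D (curl F)_z dA = ∫_0^{2π} ∫_0^{7} (13r^2) · r dr dθ.

Inner (r from 0 to 7): 31213/4.
Outer (θ from 0 to 2π): 31213π/2.

Therefore ∮_C F · dr = 31213π/2.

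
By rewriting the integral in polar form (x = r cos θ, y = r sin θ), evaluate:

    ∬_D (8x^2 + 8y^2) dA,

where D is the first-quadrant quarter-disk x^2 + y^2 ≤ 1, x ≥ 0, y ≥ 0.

The region D is 0 ≤ r ≤ 1, 0 ≤ θ ≤ π/2 in polar coordinates, where x = r cos(θ), y = r sin(θ), and dA = r dr dθ.

Under the substitution, the integrand becomes 8r^2, so

    ∬_D (8x^2 + 8y^2) dA = ∫_{0}^{π/2} ∫_{0}^{1} (8r^2) · r dr dθ.

Inner integral (in r): ∫_{0}^{1} (8r^2) · r dr = 2.

Outer integral (in θ): ∫_{0}^{π/2} (2) dθ = π.

Therefore ∬_D (8x^2 + 8y^2) dA = π.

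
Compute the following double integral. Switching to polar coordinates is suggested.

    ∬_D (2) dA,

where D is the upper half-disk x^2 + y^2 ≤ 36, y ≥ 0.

The region D is 0 ≤ r ≤ 6, 0 ≤ θ ≤ π in polar coordinates, where x = r cos(θ), y = r sin(θ), and dA = r dr dθ.

Under the substitution, the integrand becomes 2, so

    ∬_D (2) dA = ∫_{0}^{π} ∫_{0}^{6} (2) · r dr dθ.

Inner integral (in r): ∫_{0}^{6} (2) · r dr = 36.

Outer integral (in θ): ∫_{0}^{π} (36) dθ = 36π.

Therefore ∬_D (2) dA = 36π.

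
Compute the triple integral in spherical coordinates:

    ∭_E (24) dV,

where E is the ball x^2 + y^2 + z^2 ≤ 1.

In spherical coordinates, x = ρ sin(φ) cos(θ), y = ρ sin(φ) sin(θ), z = ρ cos(φ), and dV = ρ^2 sin(φ) dρ dφ dθ.

The integrand becomes 24, so

    ∭_E (24) dV = ∫_{0}^{2π} ∫_{0}^{π} ∫_{0}^{1} (24) · ρ^2 sin(φ) dρ dφ dθ.

Inner (ρ): 8sin(φ).
Middle (φ): 16.
Outer (θ): 32π.

Therefore the triple integral equals 32π.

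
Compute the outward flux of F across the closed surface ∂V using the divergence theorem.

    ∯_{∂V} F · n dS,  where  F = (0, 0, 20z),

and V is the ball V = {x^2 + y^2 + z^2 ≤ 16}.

By the divergence theorem,

    ∯_{∂V} F · n dS = ∭_V (∇ · F) dV.

Compute the divergence:
    ∇ · F = ∂F_x/∂x + ∂F_y/∂y + ∂F_z/∂z = 0 + 0 + 20 = 20.

In spherical coordinates, x = ρ sin(φ) cos(θ), y = ρ sin(φ) sin(θ), z = ρ cos(φ), dV = ρ^2 sin(φ) dρ dφ dθ, with 0 ≤ ρ ≤ 4, 0 ≤ φ ≤ π, 0 ≤ θ ≤ 2π.

The integrand, after substitution and multiplying by the volume element, becomes (20) · ρ^2 sin(φ), so

    ∭_V (∇·F) dV = ∫_0^{2π} ∫_0^{π} ∫_0^{4} (20) · ρ^2 sin(φ) dρ dφ dθ.

Inner (ρ from 0 to 4): 1280sin(φ)/3.
Middle (φ from 0 to π): 2560/3.
Outer (θ from 0 to 2π): 5120π/3.

Therefore ∯_{∂V} F · n dS = 5120π/3.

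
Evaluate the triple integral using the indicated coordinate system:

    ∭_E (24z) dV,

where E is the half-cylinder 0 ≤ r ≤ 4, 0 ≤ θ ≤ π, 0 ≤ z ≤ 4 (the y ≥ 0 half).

In cylindrical coordinates, x = r cos(θ), y = r sin(θ), z = z, and dV = r dr dθ dz.

The integrand becomes 24z, so

    ∭_E (24z) dV = ∫_{0}^{π} ∫_{0}^{4} ∫_{0}^{4} (24z) · r dz dr dθ.

Inner (z): 192r.
Middle (r from 0 to 4): 1536.
Outer (θ): 1536π.

Therefore the triple integral equals 1536π.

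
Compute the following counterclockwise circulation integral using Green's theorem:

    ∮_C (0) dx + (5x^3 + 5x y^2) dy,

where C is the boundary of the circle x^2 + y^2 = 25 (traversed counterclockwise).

Green's theorem converts the closed line integral into a double integral over the enclosed region D:

    ∮_C P dx + Q dy = ∬_D (∂Q/∂x - ∂P/∂y) dA.

Here P = 0, Q = 5x^3 + 5x y^2, so

    ∂Q/∂x = 15x^2 + 5y^2,    ∂P/∂y = 0,
    ∂Q/∂x - ∂P/∂y = 15x^2 + 5y^2.

D is the region x^2 + y^2 ≤ 25. Evaluating the double integral:

In polar coordinates (x = r cos θ, y = r sin θ, dA = r dr dθ) the integrand becomes 5r^2(cos(2θ) + 2), so

    ∬_D (15x^2 + 5y^2) dA = ∫_0^{2π} ∫_0^{5} (5r^2(cos(2θ) + 2)) · r dr dθ.

Inner (r from 0 to 5): 3125cos(2θ)/4 + 3125/2.
Outer (θ from 0 to 2π): 3125π.

Therefore ∮_C P dx + Q dy = 3125π.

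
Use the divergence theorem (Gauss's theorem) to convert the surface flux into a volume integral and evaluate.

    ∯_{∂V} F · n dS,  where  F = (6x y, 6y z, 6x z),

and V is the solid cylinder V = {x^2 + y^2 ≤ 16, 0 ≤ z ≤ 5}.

By the divergence theorem,

    ∯_{∂V} F · n dS = ∭_V (∇ · F) dV.

Compute the divergence:
    ∇ · F = ∂F_x/∂x + ∂F_y/∂y + ∂F_z/∂z = 6y + 6z + 6x = 6x + 6y + 6z.

In cylindrical coordinates, x = r cos(θ), y = r sin(θ), z = z, dV = r dr dθ dz, with 0 ≤ r ≤ 4, 0 ≤ θ ≤ 2π, 0 ≤ z ≤ 5.

The integrand, after substitution and multiplying by the volume element, becomes (6sqrt(2)r sin(θ + π/4) + 6z) · r, so

    ∭_V (∇·F) dV = ∫_0^{2π} ∫_0^{4} ∫_0^{5} (6sqrt(2)r sin(θ + π/4) + 6z) · r dz dr dθ.

Inner (z from 0 to 5): 15r (2sqrt(2)r sin(θ + π/4) + 5).
Middle (r from 0 to 4): 640sqrt(2)sin(θ + π/4) + 600.
Outer (θ from 0 to 2π): 1200π.

Therefore ∯_{∂V} F · n dS = 1200π.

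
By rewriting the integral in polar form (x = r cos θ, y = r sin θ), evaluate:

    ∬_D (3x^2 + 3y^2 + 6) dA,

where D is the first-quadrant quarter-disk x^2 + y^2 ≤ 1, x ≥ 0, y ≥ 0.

The region D is 0 ≤ r ≤ 1, 0 ≤ θ ≤ π/2 in polar coordinates, where x = r cos(θ), y = r sin(θ), and dA = r dr dθ.

Under the substitution, the integrand becomes 3r^2 + 6, so

    ∬_D (3x^2 + 3y^2 + 6) dA = ∫_{0}^{π/2} ∫_{0}^{1} (3r^2 + 6) · r dr dθ.

Inner integral (in r): ∫_{0}^{1} (3r^2 + 6) · r dr = 15/4.

Outer integral (in θ): ∫_{0}^{π/2} (15/4) dθ = 15π/8.

Therefore ∬_D (3x^2 + 3y^2 + 6) dA = 15π/8.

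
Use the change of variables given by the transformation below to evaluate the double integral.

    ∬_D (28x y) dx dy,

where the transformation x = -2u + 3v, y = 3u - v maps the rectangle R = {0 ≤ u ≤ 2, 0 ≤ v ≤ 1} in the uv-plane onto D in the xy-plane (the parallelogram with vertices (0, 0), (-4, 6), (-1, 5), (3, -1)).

Compute the Jacobian determinant of (x, y) with respect to (u, v):

    ∂(x,y)/∂(u,v) = | -2  3 | = (-2)(-1) - (3)(3) = -7.
                   | 3  -1 |

Its absolute value is |J| = 7 (the area scaling factor).

Substituting x = -2u + 3v, y = 3u - v into the integrand,

    28x y → -168u^2 + 308u v - 84v^2,

so the integral becomes

    ∬_R (-168u^2 + 308u v - 84v^2) · |J| du dv = ∫_0^2 ∫_0^1 (-1176u^2 + 2156u v - 588v^2) dv du.

Inner (v): -1176u^2 + 1078u - 196.
Outer (u): -1372.

Therefore ∬_D (28x y) dx dy = -1372.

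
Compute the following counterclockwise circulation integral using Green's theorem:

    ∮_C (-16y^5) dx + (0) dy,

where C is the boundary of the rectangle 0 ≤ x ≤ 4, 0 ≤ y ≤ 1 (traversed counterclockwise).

Green's theorem converts the closed line integral into a double integral over the enclosed region D:

    ∮_C P dx + Q dy = ∬_D (∂Q/∂x - ∂P/∂y) dA.

Here P = -16y^5, Q = 0, so

    ∂Q/∂x = 0,    ∂P/∂y = -80y^4,
    ∂Q/∂x - ∂P/∂y = 80y^4.

D is the region 0 ≤ x ≤ 4, 0 ≤ y ≤ 1. Evaluating the double integral:

    ∬_D (80y^4) dA = ∫_0^{4} ∫_0^{1} (80y^4) dy dx.

Inner (y from 0 to 1): 16.
Outer (x from 0 to 4): 64.

Therefore ∮_C P dx + Q dy = 64.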